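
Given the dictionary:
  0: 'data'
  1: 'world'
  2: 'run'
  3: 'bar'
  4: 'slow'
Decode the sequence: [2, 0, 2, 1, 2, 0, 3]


Look up each index in the dictionary:
  2 -> 'run'
  0 -> 'data'
  2 -> 'run'
  1 -> 'world'
  2 -> 'run'
  0 -> 'data'
  3 -> 'bar'

Decoded: "run data run world run data bar"


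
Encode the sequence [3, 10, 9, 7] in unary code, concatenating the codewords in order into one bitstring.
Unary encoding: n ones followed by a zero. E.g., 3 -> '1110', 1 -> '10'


Encode each number as n ones followed by a terminating 0:
  3 -> 1110 (4 bits)
  10 -> 11111111110 (11 bits)
  9 -> 1111111110 (10 bits)
  7 -> 11111110 (8 bits)
Total length = 4 + 11 + 10 + 8 = 33 bits.

Unary([3, 10, 9, 7]) = 111011111111110111111111011111110 (33 bits)


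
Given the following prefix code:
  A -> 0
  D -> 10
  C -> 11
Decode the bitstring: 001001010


Decoding step by step:
Bits 0 -> A
Bits 0 -> A
Bits 10 -> D
Bits 0 -> A
Bits 10 -> D
Bits 10 -> D


Decoded message: AADADD


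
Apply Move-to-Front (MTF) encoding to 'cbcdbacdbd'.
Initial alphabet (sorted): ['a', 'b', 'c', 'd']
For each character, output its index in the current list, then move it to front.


MTF encoding:
'c': index 2 in ['a', 'b', 'c', 'd'] -> ['c', 'a', 'b', 'd']
'b': index 2 in ['c', 'a', 'b', 'd'] -> ['b', 'c', 'a', 'd']
'c': index 1 in ['b', 'c', 'a', 'd'] -> ['c', 'b', 'a', 'd']
'd': index 3 in ['c', 'b', 'a', 'd'] -> ['d', 'c', 'b', 'a']
'b': index 2 in ['d', 'c', 'b', 'a'] -> ['b', 'd', 'c', 'a']
'a': index 3 in ['b', 'd', 'c', 'a'] -> ['a', 'b', 'd', 'c']
'c': index 3 in ['a', 'b', 'd', 'c'] -> ['c', 'a', 'b', 'd']
'd': index 3 in ['c', 'a', 'b', 'd'] -> ['d', 'c', 'a', 'b']
'b': index 3 in ['d', 'c', 'a', 'b'] -> ['b', 'd', 'c', 'a']
'd': index 1 in ['b', 'd', 'c', 'a'] -> ['d', 'b', 'c', 'a']


Output: [2, 2, 1, 3, 2, 3, 3, 3, 3, 1]


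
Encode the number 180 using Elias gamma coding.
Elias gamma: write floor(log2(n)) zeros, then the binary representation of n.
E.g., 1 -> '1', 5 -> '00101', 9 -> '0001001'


num_bits = floor(log2(180)) + 1 = 8
leading_zeros = num_bits - 1 = 7
binary(180) = 10110100

Elias gamma(180) = '0000000' + '10110100' = 000000010110100 (15 bits)


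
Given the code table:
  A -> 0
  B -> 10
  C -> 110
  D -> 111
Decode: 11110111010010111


Decoding:
111 -> D
10 -> B
111 -> D
0 -> A
10 -> B
0 -> A
10 -> B
111 -> D


Result: DBDABABD


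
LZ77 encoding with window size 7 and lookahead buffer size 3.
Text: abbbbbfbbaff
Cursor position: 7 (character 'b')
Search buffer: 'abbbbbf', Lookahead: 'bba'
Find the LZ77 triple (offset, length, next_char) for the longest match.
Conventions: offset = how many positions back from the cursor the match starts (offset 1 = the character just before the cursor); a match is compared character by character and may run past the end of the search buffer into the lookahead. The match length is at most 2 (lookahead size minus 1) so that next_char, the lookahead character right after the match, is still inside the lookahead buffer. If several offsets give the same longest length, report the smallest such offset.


Try each offset into the search buffer:
  offset=1 (pos 6, char 'f'): match length 0
  offset=2 (pos 5, char 'b'): match length 1
  offset=3 (pos 4, char 'b'): match length 2
  offset=4 (pos 3, char 'b'): match length 2
  offset=5 (pos 2, char 'b'): match length 2
  offset=6 (pos 1, char 'b'): match length 2
  offset=7 (pos 0, char 'a'): match length 0
Longest match has length 2, found at offsets 3, 4, 5, 6; take the smallest, offset 3.
next_char = character at position 7 + 2 = 9 -> 'a'

Best match: offset=3, length=2 (matching 'bb' starting at position 4)
LZ77 triple: (3, 2, 'a')


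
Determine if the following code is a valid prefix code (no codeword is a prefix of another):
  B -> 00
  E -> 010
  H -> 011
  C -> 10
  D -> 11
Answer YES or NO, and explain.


Checking each pair (does one codeword prefix another?):
  B='00' vs E='010': no prefix
  B='00' vs H='011': no prefix
  B='00' vs C='10': no prefix
  B='00' vs D='11': no prefix
  E='010' vs B='00': no prefix
  E='010' vs H='011': no prefix
  E='010' vs C='10': no prefix
  E='010' vs D='11': no prefix
  H='011' vs B='00': no prefix
  H='011' vs E='010': no prefix
  H='011' vs C='10': no prefix
  H='011' vs D='11': no prefix
  C='10' vs B='00': no prefix
  C='10' vs E='010': no prefix
  C='10' vs H='011': no prefix
  C='10' vs D='11': no prefix
  D='11' vs B='00': no prefix
  D='11' vs E='010': no prefix
  D='11' vs H='011': no prefix
  D='11' vs C='10': no prefix
No violation found over all pairs.

YES -- this is a valid prefix code. No codeword is a prefix of any other codeword.


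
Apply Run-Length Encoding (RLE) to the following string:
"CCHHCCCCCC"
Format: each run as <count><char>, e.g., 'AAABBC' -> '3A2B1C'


Scanning runs left to right:
  i=0: run of 'C' x 2 -> '2C'
  i=2: run of 'H' x 2 -> '2H'
  i=4: run of 'C' x 6 -> '6C'

RLE = 2C2H6C


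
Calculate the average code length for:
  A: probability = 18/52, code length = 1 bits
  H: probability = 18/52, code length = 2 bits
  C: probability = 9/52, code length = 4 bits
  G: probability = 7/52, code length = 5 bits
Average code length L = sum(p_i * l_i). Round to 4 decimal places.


Weighted contributions p_i * l_i:
  A: (18/52) * 1 = 18/52
  H: (18/52) * 2 = 36/52
  C: (9/52) * 4 = 36/52
  G: (7/52) * 5 = 35/52
Sum = (18 + 36 + 36 + 35)/52 = 125/52

L = 125/52 = 2.4038 bits/symbol


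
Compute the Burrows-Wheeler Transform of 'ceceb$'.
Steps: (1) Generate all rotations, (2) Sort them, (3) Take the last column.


Rotations (sorted):
  0: $ceceb -> last char: b
  1: b$cece -> last char: e
  2: ceb$ce -> last char: e
  3: ceceb$ -> last char: $
  4: eb$cec -> last char: c
  5: eceb$c -> last char: c


BWT = bee$cc


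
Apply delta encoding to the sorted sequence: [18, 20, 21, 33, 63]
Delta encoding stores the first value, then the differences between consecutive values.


First value: 18
Deltas:
  20 - 18 = 2
  21 - 20 = 1
  33 - 21 = 12
  63 - 33 = 30


Delta encoded: [18, 2, 1, 12, 30]


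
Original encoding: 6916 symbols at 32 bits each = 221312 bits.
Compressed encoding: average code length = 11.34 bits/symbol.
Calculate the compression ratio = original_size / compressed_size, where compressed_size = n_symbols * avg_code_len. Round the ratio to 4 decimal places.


original_size = n_symbols * orig_bits = 6916 * 32 = 221312 bits
compressed_size = n_symbols * avg_code_len = 6916 * 11.34 = 78427.44 bits
ratio = original_size / compressed_size = 221312 / 78427.44 = 2.8219

Compression ratio = 2.8219


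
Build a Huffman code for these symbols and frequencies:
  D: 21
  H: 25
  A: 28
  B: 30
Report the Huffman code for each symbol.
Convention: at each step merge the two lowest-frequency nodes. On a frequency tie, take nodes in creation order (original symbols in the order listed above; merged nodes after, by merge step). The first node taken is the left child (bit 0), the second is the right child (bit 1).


Huffman tree construction:
Step 1: Merge D(21) + H(25) = 46
Step 2: Merge A(28) + B(30) = 58
Step 3: Merge (D+H)(46) + (A+B)(58) = 104
Read each symbol's code off the tree from the root (left child = 0, right child = 1).

Codes:
  D: 00 (length 2)
  H: 01 (length 2)
  A: 10 (length 2)
  B: 11 (length 2)
Average code length: 208/104 = 2.0000 bits/symbol


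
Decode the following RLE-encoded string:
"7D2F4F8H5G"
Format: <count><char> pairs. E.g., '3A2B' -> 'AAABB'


Expanding each <count><char> pair:
  7D -> 'DDDDDDD'
  2F -> 'FF'
  4F -> 'FFFF'
  8H -> 'HHHHHHHH'
  5G -> 'GGGGG'

Decoded = DDDDDDDFFFFFFHHHHHHHHGGGGG


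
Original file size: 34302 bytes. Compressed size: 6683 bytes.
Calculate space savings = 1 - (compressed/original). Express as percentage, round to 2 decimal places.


ratio = compressed/original = 6683/34302 = 0.194828
savings = 1 - ratio = 1 - 0.194828 = 0.805172
as a percentage: 0.805172 * 100 = 80.52%

Space savings = 1 - 6683/34302 = 80.52%


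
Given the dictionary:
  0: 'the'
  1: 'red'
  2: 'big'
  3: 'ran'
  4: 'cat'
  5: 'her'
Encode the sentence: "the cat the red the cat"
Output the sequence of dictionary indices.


Look up each word in the dictionary:
  'the' -> 0
  'cat' -> 4
  'the' -> 0
  'red' -> 1
  'the' -> 0
  'cat' -> 4

Encoded: [0, 4, 0, 1, 0, 4]


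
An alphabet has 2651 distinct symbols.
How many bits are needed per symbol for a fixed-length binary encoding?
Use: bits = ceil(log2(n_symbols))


log2(2651) = 11.3723
Bracket: 2^11 = 2048 < 2651 <= 2^12 = 4096
So ceil(log2(2651)) = 12

bits = ceil(log2(2651)) = ceil(11.3723) = 12 bits


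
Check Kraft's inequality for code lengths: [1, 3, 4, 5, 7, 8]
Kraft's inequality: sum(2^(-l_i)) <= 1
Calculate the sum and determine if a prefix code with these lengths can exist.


Sum = 2^(-1) + 2^(-3) + 2^(-4) + 2^(-5) + 2^(-7) + 2^(-8)
    = 0.5 + 0.125 + 0.0625 + 0.03125 + 0.0078125 + 0.00390625
    = 187/256 = 0.73046875
Since 0.73046875 <= 1, Kraft's inequality IS satisfied.
A prefix code with these lengths CAN exist.

Kraft sum = 0.73046875. Satisfied.


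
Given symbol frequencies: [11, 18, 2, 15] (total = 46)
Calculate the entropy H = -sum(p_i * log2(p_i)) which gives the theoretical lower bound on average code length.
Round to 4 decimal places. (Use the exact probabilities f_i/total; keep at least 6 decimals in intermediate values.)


Per-symbol terms -p_i * log2(p_i) with p_i = f_i/46:
  p = 11/46 = 0.239130: log2(p) = -2.064130, -p*log2(p) = 0.493596
  p = 18/46 = 0.391304: log2(p) = -1.353637, -p*log2(p) = 0.529684
  p = 2/46 = 0.043478: log2(p) = -4.523562, -p*log2(p) = 0.196677
  p = 15/46 = 0.326087: log2(p) = -1.616671, -p*log2(p) = 0.527175
H = 0.493596 + 0.529684 + 0.196677 + 0.527175 = 1.747132

H = 1.7471 bits/symbol


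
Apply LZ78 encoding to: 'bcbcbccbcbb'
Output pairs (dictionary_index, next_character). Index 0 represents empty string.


LZ78 encoding steps:
Dictionary: {0: ''}
Step 1: w='' (idx 0), next='b' -> output (0, 'b'), add 'b' as idx 1
Step 2: w='' (idx 0), next='c' -> output (0, 'c'), add 'c' as idx 2
Step 3: w='b' (idx 1), next='c' -> output (1, 'c'), add 'bc' as idx 3
Step 4: w='bc' (idx 3), next='c' -> output (3, 'c'), add 'bcc' as idx 4
Step 5: w='bc' (idx 3), next='b' -> output (3, 'b'), add 'bcb' as idx 5
Step 6: w='b' (idx 1), end of input -> output (1, '')


Encoded: [(0, 'b'), (0, 'c'), (1, 'c'), (3, 'c'), (3, 'b'), (1, '')]


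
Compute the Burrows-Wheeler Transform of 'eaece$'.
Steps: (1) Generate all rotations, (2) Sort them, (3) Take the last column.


Rotations (sorted):
  0: $eaece -> last char: e
  1: aece$e -> last char: e
  2: ce$eae -> last char: e
  3: e$eaec -> last char: c
  4: eaece$ -> last char: $
  5: ece$ea -> last char: a


BWT = eeec$a


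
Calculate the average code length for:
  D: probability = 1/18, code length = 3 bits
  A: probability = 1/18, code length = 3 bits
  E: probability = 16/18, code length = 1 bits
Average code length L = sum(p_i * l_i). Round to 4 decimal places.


Weighted contributions p_i * l_i:
  D: (1/18) * 3 = 3/18
  A: (1/18) * 3 = 3/18
  E: (16/18) * 1 = 16/18
Sum = (3 + 3 + 16)/18 = 22/18

L = 22/18 = 1.2222 bits/symbol


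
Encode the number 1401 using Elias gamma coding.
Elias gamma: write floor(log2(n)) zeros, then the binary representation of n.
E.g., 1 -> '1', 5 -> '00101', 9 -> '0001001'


num_bits = floor(log2(1401)) + 1 = 11
leading_zeros = num_bits - 1 = 10
binary(1401) = 10101111001

Elias gamma(1401) = '0000000000' + '10101111001' = 000000000010101111001 (21 bits)


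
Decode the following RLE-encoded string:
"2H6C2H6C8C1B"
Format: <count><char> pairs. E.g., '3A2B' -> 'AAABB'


Expanding each <count><char> pair:
  2H -> 'HH'
  6C -> 'CCCCCC'
  2H -> 'HH'
  6C -> 'CCCCCC'
  8C -> 'CCCCCCCC'
  1B -> 'B'

Decoded = HHCCCCCCHHCCCCCCCCCCCCCCB


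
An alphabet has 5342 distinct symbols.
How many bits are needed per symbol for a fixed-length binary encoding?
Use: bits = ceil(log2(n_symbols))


log2(5342) = 12.3832
Bracket: 2^12 = 4096 < 5342 <= 2^13 = 8192
So ceil(log2(5342)) = 13

bits = ceil(log2(5342)) = ceil(12.3832) = 13 bits


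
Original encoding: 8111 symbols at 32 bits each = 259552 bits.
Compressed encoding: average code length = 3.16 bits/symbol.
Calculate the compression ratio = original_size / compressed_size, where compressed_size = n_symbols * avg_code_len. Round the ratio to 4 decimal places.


original_size = n_symbols * orig_bits = 8111 * 32 = 259552 bits
compressed_size = n_symbols * avg_code_len = 8111 * 3.16 = 25630.76 bits
ratio = original_size / compressed_size = 259552 / 25630.76 = 10.1266

Compression ratio = 10.1266


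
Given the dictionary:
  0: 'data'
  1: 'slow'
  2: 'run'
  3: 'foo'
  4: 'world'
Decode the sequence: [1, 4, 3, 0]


Look up each index in the dictionary:
  1 -> 'slow'
  4 -> 'world'
  3 -> 'foo'
  0 -> 'data'

Decoded: "slow world foo data"


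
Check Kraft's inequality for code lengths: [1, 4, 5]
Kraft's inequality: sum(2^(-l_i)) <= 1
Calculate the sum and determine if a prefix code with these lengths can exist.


Sum = 2^(-1) + 2^(-4) + 2^(-5)
    = 0.5 + 0.0625 + 0.03125
    = 19/32 = 0.59375
Since 0.59375 <= 1, Kraft's inequality IS satisfied.
A prefix code with these lengths CAN exist.

Kraft sum = 0.59375. Satisfied.


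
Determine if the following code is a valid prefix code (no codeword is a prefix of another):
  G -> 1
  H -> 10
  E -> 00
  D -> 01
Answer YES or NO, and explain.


Checking each pair (does one codeword prefix another?):
  G='1' vs H='10': prefix -- VIOLATION

NO -- this is NOT a valid prefix code. G (1) is a prefix of H (10).


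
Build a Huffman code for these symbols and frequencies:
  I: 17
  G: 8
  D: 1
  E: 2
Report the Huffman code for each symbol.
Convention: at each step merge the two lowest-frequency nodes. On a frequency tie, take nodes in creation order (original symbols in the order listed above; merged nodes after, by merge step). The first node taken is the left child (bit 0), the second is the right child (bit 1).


Huffman tree construction:
Step 1: Merge D(1) + E(2) = 3
Step 2: Merge (D+E)(3) + G(8) = 11
Step 3: Merge ((D+E)+G)(11) + I(17) = 28
Read each symbol's code off the tree from the root (left child = 0, right child = 1).

Codes:
  I: 1 (length 1)
  G: 01 (length 2)
  D: 000 (length 3)
  E: 001 (length 3)
Average code length: 42/28 = 1.5000 bits/symbol


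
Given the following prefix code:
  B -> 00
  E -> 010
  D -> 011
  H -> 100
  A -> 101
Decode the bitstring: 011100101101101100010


Decoding step by step:
Bits 011 -> D
Bits 100 -> H
Bits 101 -> A
Bits 101 -> A
Bits 101 -> A
Bits 100 -> H
Bits 010 -> E


Decoded message: DHAAAHE


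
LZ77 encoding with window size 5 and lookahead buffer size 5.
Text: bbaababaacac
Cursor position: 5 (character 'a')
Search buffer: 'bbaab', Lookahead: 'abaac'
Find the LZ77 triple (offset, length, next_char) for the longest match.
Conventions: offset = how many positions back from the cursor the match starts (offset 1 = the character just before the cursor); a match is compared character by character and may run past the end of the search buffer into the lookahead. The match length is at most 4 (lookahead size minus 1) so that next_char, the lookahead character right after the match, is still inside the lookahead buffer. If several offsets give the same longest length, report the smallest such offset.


Try each offset into the search buffer:
  offset=1 (pos 4, char 'b'): match length 0
  offset=2 (pos 3, char 'a'): match length 3
  offset=3 (pos 2, char 'a'): match length 1
  offset=4 (pos 1, char 'b'): match length 0
  offset=5 (pos 0, char 'b'): match length 0
Longest match has length 3 at offset 2.
next_char = character at position 5 + 3 = 8 -> 'a'

Best match: offset=2, length=3 (matching 'aba' starting at position 3)
LZ77 triple: (2, 3, 'a')


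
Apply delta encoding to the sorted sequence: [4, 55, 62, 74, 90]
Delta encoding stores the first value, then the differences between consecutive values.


First value: 4
Deltas:
  55 - 4 = 51
  62 - 55 = 7
  74 - 62 = 12
  90 - 74 = 16


Delta encoded: [4, 51, 7, 12, 16]


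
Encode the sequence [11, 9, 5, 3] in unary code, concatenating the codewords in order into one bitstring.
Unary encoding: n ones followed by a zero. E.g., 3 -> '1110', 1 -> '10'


Encode each number as n ones followed by a terminating 0:
  11 -> 111111111110 (12 bits)
  9 -> 1111111110 (10 bits)
  5 -> 111110 (6 bits)
  3 -> 1110 (4 bits)
Total length = 12 + 10 + 6 + 4 = 32 bits.

Unary([11, 9, 5, 3]) = 11111111111011111111101111101110 (32 bits)


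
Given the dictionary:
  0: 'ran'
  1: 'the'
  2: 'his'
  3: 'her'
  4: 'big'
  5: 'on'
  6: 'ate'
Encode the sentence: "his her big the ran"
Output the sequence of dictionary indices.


Look up each word in the dictionary:
  'his' -> 2
  'her' -> 3
  'big' -> 4
  'the' -> 1
  'ran' -> 0

Encoded: [2, 3, 4, 1, 0]


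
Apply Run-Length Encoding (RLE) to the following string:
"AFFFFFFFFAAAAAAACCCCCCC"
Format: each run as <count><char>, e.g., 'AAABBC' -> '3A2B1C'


Scanning runs left to right:
  i=0: run of 'A' x 1 -> '1A'
  i=1: run of 'F' x 8 -> '8F'
  i=9: run of 'A' x 7 -> '7A'
  i=16: run of 'C' x 7 -> '7C'

RLE = 1A8F7A7C


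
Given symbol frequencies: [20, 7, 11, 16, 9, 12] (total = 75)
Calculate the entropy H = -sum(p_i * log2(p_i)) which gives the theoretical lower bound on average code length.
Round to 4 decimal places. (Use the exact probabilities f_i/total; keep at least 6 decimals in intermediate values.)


Per-symbol terms -p_i * log2(p_i) with p_i = f_i/75:
  p = 20/75 = 0.266667: log2(p) = -1.906891, -p*log2(p) = 0.508504
  p = 7/75 = 0.093333: log2(p) = -3.421464, -p*log2(p) = 0.319337
  p = 11/75 = 0.146667: log2(p) = -2.769387, -p*log2(p) = 0.406177
  p = 16/75 = 0.213333: log2(p) = -2.228819, -p*log2(p) = 0.475481
  p = 9/75 = 0.120000: log2(p) = -3.058894, -p*log2(p) = 0.367067
  p = 12/75 = 0.160000: log2(p) = -2.643856, -p*log2(p) = 0.423017
H = 0.508504 + 0.319337 + 0.406177 + 0.475481 + 0.367067 + 0.423017 = 2.499583

H = 2.4996 bits/symbol


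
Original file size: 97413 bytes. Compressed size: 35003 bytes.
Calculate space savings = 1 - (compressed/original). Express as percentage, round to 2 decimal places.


ratio = compressed/original = 35003/97413 = 0.359326
savings = 1 - ratio = 1 - 0.359326 = 0.640674
as a percentage: 0.640674 * 100 = 64.07%

Space savings = 1 - 35003/97413 = 64.07%


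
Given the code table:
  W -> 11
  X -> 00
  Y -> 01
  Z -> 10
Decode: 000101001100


Decoding:
00 -> X
01 -> Y
01 -> Y
00 -> X
11 -> W
00 -> X


Result: XYYXWX


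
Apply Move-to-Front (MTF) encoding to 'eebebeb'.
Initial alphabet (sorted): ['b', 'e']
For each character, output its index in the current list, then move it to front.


MTF encoding:
'e': index 1 in ['b', 'e'] -> ['e', 'b']
'e': index 0 in ['e', 'b'] -> ['e', 'b']
'b': index 1 in ['e', 'b'] -> ['b', 'e']
'e': index 1 in ['b', 'e'] -> ['e', 'b']
'b': index 1 in ['e', 'b'] -> ['b', 'e']
'e': index 1 in ['b', 'e'] -> ['e', 'b']
'b': index 1 in ['e', 'b'] -> ['b', 'e']


Output: [1, 0, 1, 1, 1, 1, 1]


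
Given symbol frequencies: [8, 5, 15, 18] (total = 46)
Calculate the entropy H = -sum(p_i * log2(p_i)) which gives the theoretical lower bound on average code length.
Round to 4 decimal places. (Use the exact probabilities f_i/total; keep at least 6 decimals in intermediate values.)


Per-symbol terms -p_i * log2(p_i) with p_i = f_i/46:
  p = 8/46 = 0.173913: log2(p) = -2.523562, -p*log2(p) = 0.438880
  p = 5/46 = 0.108696: log2(p) = -3.201634, -p*log2(p) = 0.348004
  p = 15/46 = 0.326087: log2(p) = -1.616671, -p*log2(p) = 0.527175
  p = 18/46 = 0.391304: log2(p) = -1.353637, -p*log2(p) = 0.529684
H = 0.438880 + 0.348004 + 0.527175 + 0.529684 = 1.843743

H = 1.8437 bits/symbol


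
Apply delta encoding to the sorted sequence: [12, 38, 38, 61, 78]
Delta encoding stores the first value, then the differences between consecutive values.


First value: 12
Deltas:
  38 - 12 = 26
  38 - 38 = 0
  61 - 38 = 23
  78 - 61 = 17


Delta encoded: [12, 26, 0, 23, 17]


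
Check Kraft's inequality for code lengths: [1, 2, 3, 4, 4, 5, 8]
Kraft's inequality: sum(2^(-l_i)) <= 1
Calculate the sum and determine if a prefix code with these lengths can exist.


Sum = 2^(-1) + 2^(-2) + 2^(-3) + 2^(-4) + 2^(-4) + 2^(-5) + 2^(-8)
    = 0.5 + 0.25 + 0.125 + 0.0625 + 0.0625 + 0.03125 + 0.00390625
    = 265/256 = 1.03515625
Since 1.03515625 > 1, Kraft's inequality is NOT satisfied.
A prefix code with these lengths CANNOT exist.

Kraft sum = 1.03515625. Not satisfied.


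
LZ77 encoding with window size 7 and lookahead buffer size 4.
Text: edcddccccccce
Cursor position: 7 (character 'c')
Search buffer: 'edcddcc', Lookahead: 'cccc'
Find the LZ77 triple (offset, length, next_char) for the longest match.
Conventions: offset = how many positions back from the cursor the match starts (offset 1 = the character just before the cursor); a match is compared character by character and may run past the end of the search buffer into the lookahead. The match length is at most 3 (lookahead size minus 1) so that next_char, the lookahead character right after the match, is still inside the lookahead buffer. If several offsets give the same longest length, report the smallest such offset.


Try each offset into the search buffer:
  offset=1 (pos 6, char 'c'): match length 3
  offset=2 (pos 5, char 'c'): match length 3
  offset=3 (pos 4, char 'd'): match length 0
  offset=4 (pos 3, char 'd'): match length 0
  offset=5 (pos 2, char 'c'): match length 1
  offset=6 (pos 1, char 'd'): match length 0
  offset=7 (pos 0, char 'e'): match length 0
Longest match has length 3, found at offsets 1, 2; take the smallest, offset 1.
next_char = character at position 7 + 3 = 10 -> 'c'

Best match: offset=1, length=3 (matching 'ccc' starting at position 6)
LZ77 triple: (1, 3, 'c')


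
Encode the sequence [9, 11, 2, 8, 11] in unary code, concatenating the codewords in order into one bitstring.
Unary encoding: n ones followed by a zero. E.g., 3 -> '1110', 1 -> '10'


Encode each number as n ones followed by a terminating 0:
  9 -> 1111111110 (10 bits)
  11 -> 111111111110 (12 bits)
  2 -> 110 (3 bits)
  8 -> 111111110 (9 bits)
  11 -> 111111111110 (12 bits)
Total length = 10 + 12 + 3 + 9 + 12 = 46 bits.

Unary([9, 11, 2, 8, 11]) = 1111111110111111111110110111111110111111111110 (46 bits)


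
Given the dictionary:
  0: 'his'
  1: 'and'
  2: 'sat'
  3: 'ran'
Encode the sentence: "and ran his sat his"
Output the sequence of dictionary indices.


Look up each word in the dictionary:
  'and' -> 1
  'ran' -> 3
  'his' -> 0
  'sat' -> 2
  'his' -> 0

Encoded: [1, 3, 0, 2, 0]


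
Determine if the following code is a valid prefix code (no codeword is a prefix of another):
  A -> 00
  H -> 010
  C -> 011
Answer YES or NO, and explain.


Checking each pair (does one codeword prefix another?):
  A='00' vs H='010': no prefix
  A='00' vs C='011': no prefix
  H='010' vs A='00': no prefix
  H='010' vs C='011': no prefix
  C='011' vs A='00': no prefix
  C='011' vs H='010': no prefix
No violation found over all pairs.

YES -- this is a valid prefix code. No codeword is a prefix of any other codeword.


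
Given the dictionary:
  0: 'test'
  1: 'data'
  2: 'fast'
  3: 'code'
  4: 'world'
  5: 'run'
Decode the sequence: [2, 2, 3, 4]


Look up each index in the dictionary:
  2 -> 'fast'
  2 -> 'fast'
  3 -> 'code'
  4 -> 'world'

Decoded: "fast fast code world"


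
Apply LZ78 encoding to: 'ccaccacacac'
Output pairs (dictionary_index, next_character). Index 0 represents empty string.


LZ78 encoding steps:
Dictionary: {0: ''}
Step 1: w='' (idx 0), next='c' -> output (0, 'c'), add 'c' as idx 1
Step 2: w='c' (idx 1), next='a' -> output (1, 'a'), add 'ca' as idx 2
Step 3: w='c' (idx 1), next='c' -> output (1, 'c'), add 'cc' as idx 3
Step 4: w='' (idx 0), next='a' -> output (0, 'a'), add 'a' as idx 4
Step 5: w='ca' (idx 2), next='c' -> output (2, 'c'), add 'cac' as idx 5
Step 6: w='a' (idx 4), next='c' -> output (4, 'c'), add 'ac' as idx 6


Encoded: [(0, 'c'), (1, 'a'), (1, 'c'), (0, 'a'), (2, 'c'), (4, 'c')]


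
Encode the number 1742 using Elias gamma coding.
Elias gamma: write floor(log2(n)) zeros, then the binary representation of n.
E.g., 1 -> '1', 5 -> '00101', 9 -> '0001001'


num_bits = floor(log2(1742)) + 1 = 11
leading_zeros = num_bits - 1 = 10
binary(1742) = 11011001110

Elias gamma(1742) = '0000000000' + '11011001110' = 000000000011011001110 (21 bits)


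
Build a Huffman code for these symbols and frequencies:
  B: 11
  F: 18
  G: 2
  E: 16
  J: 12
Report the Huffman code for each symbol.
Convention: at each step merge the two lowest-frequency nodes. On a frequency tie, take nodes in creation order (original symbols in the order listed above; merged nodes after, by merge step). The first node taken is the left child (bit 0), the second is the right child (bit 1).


Huffman tree construction:
Step 1: Merge G(2) + B(11) = 13
Step 2: Merge J(12) + (G+B)(13) = 25
Step 3: Merge E(16) + F(18) = 34
Step 4: Merge (J+(G+B))(25) + (E+F)(34) = 59
Read each symbol's code off the tree from the root (left child = 0, right child = 1).

Codes:
  B: 011 (length 3)
  F: 11 (length 2)
  G: 010 (length 3)
  E: 10 (length 2)
  J: 00 (length 2)
Average code length: 131/59 = 2.2203 bits/symbol


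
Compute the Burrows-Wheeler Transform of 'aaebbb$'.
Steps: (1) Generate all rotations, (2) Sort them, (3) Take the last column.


Rotations (sorted):
  0: $aaebbb -> last char: b
  1: aaebbb$ -> last char: $
  2: aebbb$a -> last char: a
  3: b$aaebb -> last char: b
  4: bb$aaeb -> last char: b
  5: bbb$aae -> last char: e
  6: ebbb$aa -> last char: a


BWT = b$abbea


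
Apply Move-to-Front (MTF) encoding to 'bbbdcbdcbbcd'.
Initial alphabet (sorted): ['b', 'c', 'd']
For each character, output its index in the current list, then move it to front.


MTF encoding:
'b': index 0 in ['b', 'c', 'd'] -> ['b', 'c', 'd']
'b': index 0 in ['b', 'c', 'd'] -> ['b', 'c', 'd']
'b': index 0 in ['b', 'c', 'd'] -> ['b', 'c', 'd']
'd': index 2 in ['b', 'c', 'd'] -> ['d', 'b', 'c']
'c': index 2 in ['d', 'b', 'c'] -> ['c', 'd', 'b']
'b': index 2 in ['c', 'd', 'b'] -> ['b', 'c', 'd']
'd': index 2 in ['b', 'c', 'd'] -> ['d', 'b', 'c']
'c': index 2 in ['d', 'b', 'c'] -> ['c', 'd', 'b']
'b': index 2 in ['c', 'd', 'b'] -> ['b', 'c', 'd']
'b': index 0 in ['b', 'c', 'd'] -> ['b', 'c', 'd']
'c': index 1 in ['b', 'c', 'd'] -> ['c', 'b', 'd']
'd': index 2 in ['c', 'b', 'd'] -> ['d', 'c', 'b']


Output: [0, 0, 0, 2, 2, 2, 2, 2, 2, 0, 1, 2]


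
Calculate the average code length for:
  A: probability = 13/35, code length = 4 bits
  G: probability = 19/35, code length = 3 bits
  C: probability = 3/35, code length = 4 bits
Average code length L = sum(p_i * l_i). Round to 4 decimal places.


Weighted contributions p_i * l_i:
  A: (13/35) * 4 = 52/35
  G: (19/35) * 3 = 57/35
  C: (3/35) * 4 = 12/35
Sum = (52 + 57 + 12)/35 = 121/35

L = 121/35 = 3.4571 bits/symbol


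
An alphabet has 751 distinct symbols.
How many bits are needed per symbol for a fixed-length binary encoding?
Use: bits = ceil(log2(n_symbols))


log2(751) = 9.5527
Bracket: 2^9 = 512 < 751 <= 2^10 = 1024
So ceil(log2(751)) = 10

bits = ceil(log2(751)) = ceil(9.5527) = 10 bits


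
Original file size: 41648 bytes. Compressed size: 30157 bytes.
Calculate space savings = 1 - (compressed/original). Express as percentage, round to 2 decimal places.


ratio = compressed/original = 30157/41648 = 0.724092
savings = 1 - ratio = 1 - 0.724092 = 0.275908
as a percentage: 0.275908 * 100 = 27.59%

Space savings = 1 - 30157/41648 = 27.59%


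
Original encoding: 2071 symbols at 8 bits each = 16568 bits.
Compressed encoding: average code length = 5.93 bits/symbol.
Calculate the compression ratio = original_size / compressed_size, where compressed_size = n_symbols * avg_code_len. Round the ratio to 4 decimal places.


original_size = n_symbols * orig_bits = 2071 * 8 = 16568 bits
compressed_size = n_symbols * avg_code_len = 2071 * 5.93 = 12281.03 bits
ratio = original_size / compressed_size = 16568 / 12281.03 = 1.3491

Compression ratio = 1.3491


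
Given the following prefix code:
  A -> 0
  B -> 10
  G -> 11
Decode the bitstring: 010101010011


Decoding step by step:
Bits 0 -> A
Bits 10 -> B
Bits 10 -> B
Bits 10 -> B
Bits 10 -> B
Bits 0 -> A
Bits 11 -> G


Decoded message: ABBBBAG


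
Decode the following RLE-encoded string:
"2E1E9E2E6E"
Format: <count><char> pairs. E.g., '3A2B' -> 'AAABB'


Expanding each <count><char> pair:
  2E -> 'EE'
  1E -> 'E'
  9E -> 'EEEEEEEEE'
  2E -> 'EE'
  6E -> 'EEEEEE'

Decoded = EEEEEEEEEEEEEEEEEEEE


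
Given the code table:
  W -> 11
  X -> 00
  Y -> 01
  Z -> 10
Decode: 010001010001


Decoding:
01 -> Y
00 -> X
01 -> Y
01 -> Y
00 -> X
01 -> Y


Result: YXYYXY


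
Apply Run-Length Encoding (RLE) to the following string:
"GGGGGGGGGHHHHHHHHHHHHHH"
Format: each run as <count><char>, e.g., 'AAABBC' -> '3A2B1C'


Scanning runs left to right:
  i=0: run of 'G' x 9 -> '9G'
  i=9: run of 'H' x 14 -> '14H'

RLE = 9G14H


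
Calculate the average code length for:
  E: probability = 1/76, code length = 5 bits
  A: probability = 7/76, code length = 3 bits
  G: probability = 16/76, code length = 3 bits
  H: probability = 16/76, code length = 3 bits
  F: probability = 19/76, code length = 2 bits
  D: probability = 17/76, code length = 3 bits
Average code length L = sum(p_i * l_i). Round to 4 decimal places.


Weighted contributions p_i * l_i:
  E: (1/76) * 5 = 5/76
  A: (7/76) * 3 = 21/76
  G: (16/76) * 3 = 48/76
  H: (16/76) * 3 = 48/76
  F: (19/76) * 2 = 38/76
  D: (17/76) * 3 = 51/76
Sum = (5 + 21 + 48 + 48 + 38 + 51)/76 = 211/76

L = 211/76 = 2.7763 bits/symbol


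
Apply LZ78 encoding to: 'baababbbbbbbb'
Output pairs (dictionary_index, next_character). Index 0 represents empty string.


LZ78 encoding steps:
Dictionary: {0: ''}
Step 1: w='' (idx 0), next='b' -> output (0, 'b'), add 'b' as idx 1
Step 2: w='' (idx 0), next='a' -> output (0, 'a'), add 'a' as idx 2
Step 3: w='a' (idx 2), next='b' -> output (2, 'b'), add 'ab' as idx 3
Step 4: w='ab' (idx 3), next='b' -> output (3, 'b'), add 'abb' as idx 4
Step 5: w='b' (idx 1), next='b' -> output (1, 'b'), add 'bb' as idx 5
Step 6: w='bb' (idx 5), next='b' -> output (5, 'b'), add 'bbb' as idx 6
Step 7: w='b' (idx 1), end of input -> output (1, '')


Encoded: [(0, 'b'), (0, 'a'), (2, 'b'), (3, 'b'), (1, 'b'), (5, 'b'), (1, '')]


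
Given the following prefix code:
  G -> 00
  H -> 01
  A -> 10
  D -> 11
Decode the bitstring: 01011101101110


Decoding step by step:
Bits 01 -> H
Bits 01 -> H
Bits 11 -> D
Bits 01 -> H
Bits 10 -> A
Bits 11 -> D
Bits 10 -> A


Decoded message: HHDHADA


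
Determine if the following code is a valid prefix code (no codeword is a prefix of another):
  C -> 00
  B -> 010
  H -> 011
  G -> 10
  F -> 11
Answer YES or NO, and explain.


Checking each pair (does one codeword prefix another?):
  C='00' vs B='010': no prefix
  C='00' vs H='011': no prefix
  C='00' vs G='10': no prefix
  C='00' vs F='11': no prefix
  B='010' vs C='00': no prefix
  B='010' vs H='011': no prefix
  B='010' vs G='10': no prefix
  B='010' vs F='11': no prefix
  H='011' vs C='00': no prefix
  H='011' vs B='010': no prefix
  H='011' vs G='10': no prefix
  H='011' vs F='11': no prefix
  G='10' vs C='00': no prefix
  G='10' vs B='010': no prefix
  G='10' vs H='011': no prefix
  G='10' vs F='11': no prefix
  F='11' vs C='00': no prefix
  F='11' vs B='010': no prefix
  F='11' vs H='011': no prefix
  F='11' vs G='10': no prefix
No violation found over all pairs.

YES -- this is a valid prefix code. No codeword is a prefix of any other codeword.


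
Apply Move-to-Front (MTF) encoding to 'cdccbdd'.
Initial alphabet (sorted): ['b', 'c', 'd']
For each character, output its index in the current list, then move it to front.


MTF encoding:
'c': index 1 in ['b', 'c', 'd'] -> ['c', 'b', 'd']
'd': index 2 in ['c', 'b', 'd'] -> ['d', 'c', 'b']
'c': index 1 in ['d', 'c', 'b'] -> ['c', 'd', 'b']
'c': index 0 in ['c', 'd', 'b'] -> ['c', 'd', 'b']
'b': index 2 in ['c', 'd', 'b'] -> ['b', 'c', 'd']
'd': index 2 in ['b', 'c', 'd'] -> ['d', 'b', 'c']
'd': index 0 in ['d', 'b', 'c'] -> ['d', 'b', 'c']


Output: [1, 2, 1, 0, 2, 2, 0]


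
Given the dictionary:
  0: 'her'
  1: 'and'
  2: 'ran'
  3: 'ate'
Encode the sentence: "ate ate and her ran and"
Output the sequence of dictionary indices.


Look up each word in the dictionary:
  'ate' -> 3
  'ate' -> 3
  'and' -> 1
  'her' -> 0
  'ran' -> 2
  'and' -> 1

Encoded: [3, 3, 1, 0, 2, 1]


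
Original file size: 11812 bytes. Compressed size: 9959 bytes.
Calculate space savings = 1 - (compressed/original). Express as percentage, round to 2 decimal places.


ratio = compressed/original = 9959/11812 = 0.843126
savings = 1 - ratio = 1 - 0.843126 = 0.156874
as a percentage: 0.156874 * 100 = 15.69%

Space savings = 1 - 9959/11812 = 15.69%


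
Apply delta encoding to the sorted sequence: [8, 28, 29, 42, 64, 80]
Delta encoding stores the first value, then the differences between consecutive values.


First value: 8
Deltas:
  28 - 8 = 20
  29 - 28 = 1
  42 - 29 = 13
  64 - 42 = 22
  80 - 64 = 16


Delta encoded: [8, 20, 1, 13, 22, 16]


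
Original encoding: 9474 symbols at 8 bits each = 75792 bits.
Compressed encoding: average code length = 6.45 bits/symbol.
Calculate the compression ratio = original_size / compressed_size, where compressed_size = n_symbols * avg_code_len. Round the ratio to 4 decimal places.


original_size = n_symbols * orig_bits = 9474 * 8 = 75792 bits
compressed_size = n_symbols * avg_code_len = 9474 * 6.45 = 61107.3 bits
ratio = original_size / compressed_size = 75792 / 61107.3 = 1.2403

Compression ratio = 1.2403


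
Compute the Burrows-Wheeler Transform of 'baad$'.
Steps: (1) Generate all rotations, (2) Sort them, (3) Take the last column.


Rotations (sorted):
  0: $baad -> last char: d
  1: aad$b -> last char: b
  2: ad$ba -> last char: a
  3: baad$ -> last char: $
  4: d$baa -> last char: a


BWT = dba$a


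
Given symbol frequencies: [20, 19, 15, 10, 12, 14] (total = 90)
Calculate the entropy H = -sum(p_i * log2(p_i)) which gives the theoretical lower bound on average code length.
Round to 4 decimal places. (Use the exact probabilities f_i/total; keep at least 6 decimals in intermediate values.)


Per-symbol terms -p_i * log2(p_i) with p_i = f_i/90:
  p = 20/90 = 0.222222: log2(p) = -2.169925, -p*log2(p) = 0.482206
  p = 19/90 = 0.211111: log2(p) = -2.243926, -p*log2(p) = 0.473718
  p = 15/90 = 0.166667: log2(p) = -2.584963, -p*log2(p) = 0.430827
  p = 10/90 = 0.111111: log2(p) = -3.169925, -p*log2(p) = 0.352214
  p = 12/90 = 0.133333: log2(p) = -2.906891, -p*log2(p) = 0.387585
  p = 14/90 = 0.155556: log2(p) = -2.684498, -p*log2(p) = 0.417589
H = 0.482206 + 0.473718 + 0.430827 + 0.352214 + 0.387585 + 0.417589 = 2.544139

H = 2.5441 bits/symbol


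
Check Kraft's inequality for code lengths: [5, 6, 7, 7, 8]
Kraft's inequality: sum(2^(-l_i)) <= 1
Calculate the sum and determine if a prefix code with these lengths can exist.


Sum = 2^(-5) + 2^(-6) + 2^(-7) + 2^(-7) + 2^(-8)
    = 0.03125 + 0.015625 + 0.0078125 + 0.0078125 + 0.00390625
    = 17/256 = 0.06640625
Since 0.06640625 <= 1, Kraft's inequality IS satisfied.
A prefix code with these lengths CAN exist.

Kraft sum = 0.06640625. Satisfied.


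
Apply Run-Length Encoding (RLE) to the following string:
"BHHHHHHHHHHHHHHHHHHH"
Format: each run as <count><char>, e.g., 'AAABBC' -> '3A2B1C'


Scanning runs left to right:
  i=0: run of 'B' x 1 -> '1B'
  i=1: run of 'H' x 19 -> '19H'

RLE = 1B19H


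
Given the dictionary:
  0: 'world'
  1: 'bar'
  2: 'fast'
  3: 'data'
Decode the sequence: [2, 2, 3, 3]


Look up each index in the dictionary:
  2 -> 'fast'
  2 -> 'fast'
  3 -> 'data'
  3 -> 'data'

Decoded: "fast fast data data"


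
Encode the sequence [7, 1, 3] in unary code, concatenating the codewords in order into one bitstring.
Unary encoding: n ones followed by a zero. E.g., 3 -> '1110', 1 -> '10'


Encode each number as n ones followed by a terminating 0:
  7 -> 11111110 (8 bits)
  1 -> 10 (2 bits)
  3 -> 1110 (4 bits)
Total length = 8 + 2 + 4 = 14 bits.

Unary([7, 1, 3]) = 11111110101110 (14 bits)


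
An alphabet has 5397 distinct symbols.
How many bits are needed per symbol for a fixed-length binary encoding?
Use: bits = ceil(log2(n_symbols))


log2(5397) = 12.3979
Bracket: 2^12 = 4096 < 5397 <= 2^13 = 8192
So ceil(log2(5397)) = 13

bits = ceil(log2(5397)) = ceil(12.3979) = 13 bits


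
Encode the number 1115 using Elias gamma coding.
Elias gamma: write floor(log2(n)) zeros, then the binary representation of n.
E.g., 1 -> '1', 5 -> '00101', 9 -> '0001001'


num_bits = floor(log2(1115)) + 1 = 11
leading_zeros = num_bits - 1 = 10
binary(1115) = 10001011011

Elias gamma(1115) = '0000000000' + '10001011011' = 000000000010001011011 (21 bits)


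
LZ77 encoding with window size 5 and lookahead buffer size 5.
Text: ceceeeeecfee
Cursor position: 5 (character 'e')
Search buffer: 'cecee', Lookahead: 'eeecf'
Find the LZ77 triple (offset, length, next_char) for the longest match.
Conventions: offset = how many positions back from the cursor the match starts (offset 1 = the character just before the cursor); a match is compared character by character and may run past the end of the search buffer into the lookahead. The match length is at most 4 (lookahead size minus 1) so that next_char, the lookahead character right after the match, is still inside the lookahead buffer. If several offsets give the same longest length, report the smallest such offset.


Try each offset into the search buffer:
  offset=1 (pos 4, char 'e'): match length 3
  offset=2 (pos 3, char 'e'): match length 3
  offset=3 (pos 2, char 'c'): match length 0
  offset=4 (pos 1, char 'e'): match length 1
  offset=5 (pos 0, char 'c'): match length 0
Longest match has length 3, found at offsets 1, 2; take the smallest, offset 1.
next_char = character at position 5 + 3 = 8 -> 'c'

Best match: offset=1, length=3 (matching 'eee' starting at position 4)
LZ77 triple: (1, 3, 'c')


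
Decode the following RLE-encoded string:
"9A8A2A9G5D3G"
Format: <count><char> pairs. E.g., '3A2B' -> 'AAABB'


Expanding each <count><char> pair:
  9A -> 'AAAAAAAAA'
  8A -> 'AAAAAAAA'
  2A -> 'AA'
  9G -> 'GGGGGGGGG'
  5D -> 'DDDDD'
  3G -> 'GGG'

Decoded = AAAAAAAAAAAAAAAAAAAGGGGGGGGGDDDDDGGG


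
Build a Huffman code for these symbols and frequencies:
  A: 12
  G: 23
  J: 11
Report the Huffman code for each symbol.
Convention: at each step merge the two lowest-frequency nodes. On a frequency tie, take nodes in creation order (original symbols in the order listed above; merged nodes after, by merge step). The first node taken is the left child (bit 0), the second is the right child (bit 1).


Huffman tree construction:
Step 1: Merge J(11) + A(12) = 23
Step 2: Merge G(23) + (J+A)(23) = 46
Read each symbol's code off the tree from the root (left child = 0, right child = 1).

Codes:
  A: 11 (length 2)
  G: 0 (length 1)
  J: 10 (length 2)
Average code length: 69/46 = 1.5000 bits/symbol


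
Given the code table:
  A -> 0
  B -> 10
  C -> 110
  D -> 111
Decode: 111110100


Decoding:
111 -> D
110 -> C
10 -> B
0 -> A


Result: DCBA


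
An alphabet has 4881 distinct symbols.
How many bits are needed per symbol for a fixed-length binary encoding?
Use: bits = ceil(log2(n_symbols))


log2(4881) = 12.253
Bracket: 2^12 = 4096 < 4881 <= 2^13 = 8192
So ceil(log2(4881)) = 13

bits = ceil(log2(4881)) = ceil(12.253) = 13 bits


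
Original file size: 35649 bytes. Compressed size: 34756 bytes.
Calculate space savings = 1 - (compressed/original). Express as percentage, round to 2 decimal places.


ratio = compressed/original = 34756/35649 = 0.97495
savings = 1 - ratio = 1 - 0.97495 = 0.02505
as a percentage: 0.02505 * 100 = 2.5%

Space savings = 1 - 34756/35649 = 2.5%


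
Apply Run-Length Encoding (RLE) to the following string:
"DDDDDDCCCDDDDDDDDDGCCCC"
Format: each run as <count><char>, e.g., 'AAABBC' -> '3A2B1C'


Scanning runs left to right:
  i=0: run of 'D' x 6 -> '6D'
  i=6: run of 'C' x 3 -> '3C'
  i=9: run of 'D' x 9 -> '9D'
  i=18: run of 'G' x 1 -> '1G'
  i=19: run of 'C' x 4 -> '4C'

RLE = 6D3C9D1G4C
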